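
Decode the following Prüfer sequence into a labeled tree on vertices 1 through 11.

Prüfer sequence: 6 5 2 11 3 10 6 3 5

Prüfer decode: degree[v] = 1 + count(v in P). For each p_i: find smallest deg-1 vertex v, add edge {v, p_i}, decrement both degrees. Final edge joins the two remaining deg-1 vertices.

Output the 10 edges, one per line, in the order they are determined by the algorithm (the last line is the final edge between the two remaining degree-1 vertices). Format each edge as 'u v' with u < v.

Initial degrees: {1:1, 2:2, 3:3, 4:1, 5:3, 6:3, 7:1, 8:1, 9:1, 10:2, 11:2}
Step 1: smallest deg-1 vertex = 1, p_1 = 6. Add edge {1,6}. Now deg[1]=0, deg[6]=2.
Step 2: smallest deg-1 vertex = 4, p_2 = 5. Add edge {4,5}. Now deg[4]=0, deg[5]=2.
Step 3: smallest deg-1 vertex = 7, p_3 = 2. Add edge {2,7}. Now deg[7]=0, deg[2]=1.
Step 4: smallest deg-1 vertex = 2, p_4 = 11. Add edge {2,11}. Now deg[2]=0, deg[11]=1.
Step 5: smallest deg-1 vertex = 8, p_5 = 3. Add edge {3,8}. Now deg[8]=0, deg[3]=2.
Step 6: smallest deg-1 vertex = 9, p_6 = 10. Add edge {9,10}. Now deg[9]=0, deg[10]=1.
Step 7: smallest deg-1 vertex = 10, p_7 = 6. Add edge {6,10}. Now deg[10]=0, deg[6]=1.
Step 8: smallest deg-1 vertex = 6, p_8 = 3. Add edge {3,6}. Now deg[6]=0, deg[3]=1.
Step 9: smallest deg-1 vertex = 3, p_9 = 5. Add edge {3,5}. Now deg[3]=0, deg[5]=1.
Final: two remaining deg-1 vertices are 5, 11. Add edge {5,11}.

Answer: 1 6
4 5
2 7
2 11
3 8
9 10
6 10
3 6
3 5
5 11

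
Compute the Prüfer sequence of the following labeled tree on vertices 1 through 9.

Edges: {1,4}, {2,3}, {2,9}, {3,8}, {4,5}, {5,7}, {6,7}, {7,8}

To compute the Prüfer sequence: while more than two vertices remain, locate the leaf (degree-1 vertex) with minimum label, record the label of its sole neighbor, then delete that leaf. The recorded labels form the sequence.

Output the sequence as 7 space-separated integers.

Answer: 4 5 7 7 8 3 2

Derivation:
Step 1: leaves = {1,6,9}. Remove smallest leaf 1, emit neighbor 4.
Step 2: leaves = {4,6,9}. Remove smallest leaf 4, emit neighbor 5.
Step 3: leaves = {5,6,9}. Remove smallest leaf 5, emit neighbor 7.
Step 4: leaves = {6,9}. Remove smallest leaf 6, emit neighbor 7.
Step 5: leaves = {7,9}. Remove smallest leaf 7, emit neighbor 8.
Step 6: leaves = {8,9}. Remove smallest leaf 8, emit neighbor 3.
Step 7: leaves = {3,9}. Remove smallest leaf 3, emit neighbor 2.
Done: 2 vertices remain (2, 9). Sequence = [4 5 7 7 8 3 2]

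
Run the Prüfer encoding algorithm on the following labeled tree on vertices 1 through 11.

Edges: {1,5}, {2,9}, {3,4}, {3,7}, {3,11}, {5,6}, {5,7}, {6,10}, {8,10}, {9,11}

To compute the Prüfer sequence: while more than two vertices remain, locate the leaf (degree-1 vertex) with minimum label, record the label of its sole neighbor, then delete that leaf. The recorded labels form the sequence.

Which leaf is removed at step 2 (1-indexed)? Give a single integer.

Step 1: current leaves = {1,2,4,8}. Remove leaf 1 (neighbor: 5).
Step 2: current leaves = {2,4,8}. Remove leaf 2 (neighbor: 9).

Answer: 2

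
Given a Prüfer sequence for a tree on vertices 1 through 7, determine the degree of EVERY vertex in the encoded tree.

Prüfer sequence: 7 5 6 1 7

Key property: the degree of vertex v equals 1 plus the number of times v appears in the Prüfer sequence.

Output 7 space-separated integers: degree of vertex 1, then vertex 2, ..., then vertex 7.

Answer: 2 1 1 1 2 2 3

Derivation:
p_1 = 7: count[7] becomes 1
p_2 = 5: count[5] becomes 1
p_3 = 6: count[6] becomes 1
p_4 = 1: count[1] becomes 1
p_5 = 7: count[7] becomes 2
Degrees (1 + count): deg[1]=1+1=2, deg[2]=1+0=1, deg[3]=1+0=1, deg[4]=1+0=1, deg[5]=1+1=2, deg[6]=1+1=2, deg[7]=1+2=3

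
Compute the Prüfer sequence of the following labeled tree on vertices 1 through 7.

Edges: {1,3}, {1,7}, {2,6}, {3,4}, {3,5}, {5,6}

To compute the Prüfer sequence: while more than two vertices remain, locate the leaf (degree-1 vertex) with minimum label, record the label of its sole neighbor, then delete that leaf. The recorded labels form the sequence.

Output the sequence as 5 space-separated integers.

Step 1: leaves = {2,4,7}. Remove smallest leaf 2, emit neighbor 6.
Step 2: leaves = {4,6,7}. Remove smallest leaf 4, emit neighbor 3.
Step 3: leaves = {6,7}. Remove smallest leaf 6, emit neighbor 5.
Step 4: leaves = {5,7}. Remove smallest leaf 5, emit neighbor 3.
Step 5: leaves = {3,7}. Remove smallest leaf 3, emit neighbor 1.
Done: 2 vertices remain (1, 7). Sequence = [6 3 5 3 1]

Answer: 6 3 5 3 1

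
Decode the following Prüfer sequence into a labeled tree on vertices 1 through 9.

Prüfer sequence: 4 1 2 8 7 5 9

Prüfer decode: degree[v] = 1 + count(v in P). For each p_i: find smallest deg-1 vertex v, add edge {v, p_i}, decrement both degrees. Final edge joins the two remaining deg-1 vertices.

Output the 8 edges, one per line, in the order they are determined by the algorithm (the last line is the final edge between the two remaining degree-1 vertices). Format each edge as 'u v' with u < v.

Answer: 3 4
1 4
1 2
2 8
6 7
5 7
5 9
8 9

Derivation:
Initial degrees: {1:2, 2:2, 3:1, 4:2, 5:2, 6:1, 7:2, 8:2, 9:2}
Step 1: smallest deg-1 vertex = 3, p_1 = 4. Add edge {3,4}. Now deg[3]=0, deg[4]=1.
Step 2: smallest deg-1 vertex = 4, p_2 = 1. Add edge {1,4}. Now deg[4]=0, deg[1]=1.
Step 3: smallest deg-1 vertex = 1, p_3 = 2. Add edge {1,2}. Now deg[1]=0, deg[2]=1.
Step 4: smallest deg-1 vertex = 2, p_4 = 8. Add edge {2,8}. Now deg[2]=0, deg[8]=1.
Step 5: smallest deg-1 vertex = 6, p_5 = 7. Add edge {6,7}. Now deg[6]=0, deg[7]=1.
Step 6: smallest deg-1 vertex = 7, p_6 = 5. Add edge {5,7}. Now deg[7]=0, deg[5]=1.
Step 7: smallest deg-1 vertex = 5, p_7 = 9. Add edge {5,9}. Now deg[5]=0, deg[9]=1.
Final: two remaining deg-1 vertices are 8, 9. Add edge {8,9}.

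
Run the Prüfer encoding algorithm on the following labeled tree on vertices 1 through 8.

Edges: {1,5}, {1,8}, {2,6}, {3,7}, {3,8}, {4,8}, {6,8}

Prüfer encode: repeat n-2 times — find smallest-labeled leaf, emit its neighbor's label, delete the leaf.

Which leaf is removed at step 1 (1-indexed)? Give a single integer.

Step 1: current leaves = {2,4,5,7}. Remove leaf 2 (neighbor: 6).

Answer: 2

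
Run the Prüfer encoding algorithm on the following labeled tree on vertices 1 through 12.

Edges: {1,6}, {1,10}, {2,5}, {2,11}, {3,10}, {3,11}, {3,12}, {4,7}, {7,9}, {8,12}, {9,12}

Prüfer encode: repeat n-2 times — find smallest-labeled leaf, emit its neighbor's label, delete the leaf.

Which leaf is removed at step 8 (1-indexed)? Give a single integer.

Step 1: current leaves = {4,5,6,8}. Remove leaf 4 (neighbor: 7).
Step 2: current leaves = {5,6,7,8}. Remove leaf 5 (neighbor: 2).
Step 3: current leaves = {2,6,7,8}. Remove leaf 2 (neighbor: 11).
Step 4: current leaves = {6,7,8,11}. Remove leaf 6 (neighbor: 1).
Step 5: current leaves = {1,7,8,11}. Remove leaf 1 (neighbor: 10).
Step 6: current leaves = {7,8,10,11}. Remove leaf 7 (neighbor: 9).
Step 7: current leaves = {8,9,10,11}. Remove leaf 8 (neighbor: 12).
Step 8: current leaves = {9,10,11}. Remove leaf 9 (neighbor: 12).

Answer: 9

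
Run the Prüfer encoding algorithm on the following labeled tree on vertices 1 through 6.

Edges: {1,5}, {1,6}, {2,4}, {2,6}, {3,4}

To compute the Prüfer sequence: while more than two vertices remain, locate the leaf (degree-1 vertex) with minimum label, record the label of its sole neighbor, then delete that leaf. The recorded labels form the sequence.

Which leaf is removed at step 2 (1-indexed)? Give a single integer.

Step 1: current leaves = {3,5}. Remove leaf 3 (neighbor: 4).
Step 2: current leaves = {4,5}. Remove leaf 4 (neighbor: 2).

Answer: 4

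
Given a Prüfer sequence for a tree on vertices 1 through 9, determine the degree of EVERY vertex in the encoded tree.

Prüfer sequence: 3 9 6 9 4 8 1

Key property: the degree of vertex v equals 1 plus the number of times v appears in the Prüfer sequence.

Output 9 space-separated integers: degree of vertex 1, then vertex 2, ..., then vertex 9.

p_1 = 3: count[3] becomes 1
p_2 = 9: count[9] becomes 1
p_3 = 6: count[6] becomes 1
p_4 = 9: count[9] becomes 2
p_5 = 4: count[4] becomes 1
p_6 = 8: count[8] becomes 1
p_7 = 1: count[1] becomes 1
Degrees (1 + count): deg[1]=1+1=2, deg[2]=1+0=1, deg[3]=1+1=2, deg[4]=1+1=2, deg[5]=1+0=1, deg[6]=1+1=2, deg[7]=1+0=1, deg[8]=1+1=2, deg[9]=1+2=3

Answer: 2 1 2 2 1 2 1 2 3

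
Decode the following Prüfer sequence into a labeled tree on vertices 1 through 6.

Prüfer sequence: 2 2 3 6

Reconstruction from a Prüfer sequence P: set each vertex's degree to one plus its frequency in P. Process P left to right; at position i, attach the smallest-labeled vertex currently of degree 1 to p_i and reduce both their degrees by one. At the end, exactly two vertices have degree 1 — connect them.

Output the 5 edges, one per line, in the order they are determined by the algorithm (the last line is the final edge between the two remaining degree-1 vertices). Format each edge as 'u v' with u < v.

Answer: 1 2
2 4
2 3
3 6
5 6

Derivation:
Initial degrees: {1:1, 2:3, 3:2, 4:1, 5:1, 6:2}
Step 1: smallest deg-1 vertex = 1, p_1 = 2. Add edge {1,2}. Now deg[1]=0, deg[2]=2.
Step 2: smallest deg-1 vertex = 4, p_2 = 2. Add edge {2,4}. Now deg[4]=0, deg[2]=1.
Step 3: smallest deg-1 vertex = 2, p_3 = 3. Add edge {2,3}. Now deg[2]=0, deg[3]=1.
Step 4: smallest deg-1 vertex = 3, p_4 = 6. Add edge {3,6}. Now deg[3]=0, deg[6]=1.
Final: two remaining deg-1 vertices are 5, 6. Add edge {5,6}.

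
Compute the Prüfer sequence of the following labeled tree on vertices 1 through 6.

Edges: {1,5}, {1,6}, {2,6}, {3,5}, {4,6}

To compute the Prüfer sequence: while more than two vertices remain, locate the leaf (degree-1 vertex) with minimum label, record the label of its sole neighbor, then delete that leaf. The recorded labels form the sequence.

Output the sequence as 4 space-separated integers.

Answer: 6 5 6 1

Derivation:
Step 1: leaves = {2,3,4}. Remove smallest leaf 2, emit neighbor 6.
Step 2: leaves = {3,4}. Remove smallest leaf 3, emit neighbor 5.
Step 3: leaves = {4,5}. Remove smallest leaf 4, emit neighbor 6.
Step 4: leaves = {5,6}. Remove smallest leaf 5, emit neighbor 1.
Done: 2 vertices remain (1, 6). Sequence = [6 5 6 1]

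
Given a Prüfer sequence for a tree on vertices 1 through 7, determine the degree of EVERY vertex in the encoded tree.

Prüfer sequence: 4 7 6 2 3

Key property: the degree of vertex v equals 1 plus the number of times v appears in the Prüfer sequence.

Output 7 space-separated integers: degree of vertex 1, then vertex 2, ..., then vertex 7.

Answer: 1 2 2 2 1 2 2

Derivation:
p_1 = 4: count[4] becomes 1
p_2 = 7: count[7] becomes 1
p_3 = 6: count[6] becomes 1
p_4 = 2: count[2] becomes 1
p_5 = 3: count[3] becomes 1
Degrees (1 + count): deg[1]=1+0=1, deg[2]=1+1=2, deg[3]=1+1=2, deg[4]=1+1=2, deg[5]=1+0=1, deg[6]=1+1=2, deg[7]=1+1=2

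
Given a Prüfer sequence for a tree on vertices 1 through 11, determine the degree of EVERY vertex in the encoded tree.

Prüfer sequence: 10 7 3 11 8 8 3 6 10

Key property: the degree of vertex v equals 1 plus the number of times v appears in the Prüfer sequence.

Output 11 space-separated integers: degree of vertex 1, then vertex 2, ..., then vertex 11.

Answer: 1 1 3 1 1 2 2 3 1 3 2

Derivation:
p_1 = 10: count[10] becomes 1
p_2 = 7: count[7] becomes 1
p_3 = 3: count[3] becomes 1
p_4 = 11: count[11] becomes 1
p_5 = 8: count[8] becomes 1
p_6 = 8: count[8] becomes 2
p_7 = 3: count[3] becomes 2
p_8 = 6: count[6] becomes 1
p_9 = 10: count[10] becomes 2
Degrees (1 + count): deg[1]=1+0=1, deg[2]=1+0=1, deg[3]=1+2=3, deg[4]=1+0=1, deg[5]=1+0=1, deg[6]=1+1=2, deg[7]=1+1=2, deg[8]=1+2=3, deg[9]=1+0=1, deg[10]=1+2=3, deg[11]=1+1=2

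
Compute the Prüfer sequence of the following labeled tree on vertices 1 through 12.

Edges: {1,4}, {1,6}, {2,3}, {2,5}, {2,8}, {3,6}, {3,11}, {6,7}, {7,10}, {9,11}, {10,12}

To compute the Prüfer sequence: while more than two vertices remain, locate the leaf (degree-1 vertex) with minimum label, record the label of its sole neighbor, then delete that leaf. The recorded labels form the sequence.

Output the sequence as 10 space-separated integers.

Step 1: leaves = {4,5,8,9,12}. Remove smallest leaf 4, emit neighbor 1.
Step 2: leaves = {1,5,8,9,12}. Remove smallest leaf 1, emit neighbor 6.
Step 3: leaves = {5,8,9,12}. Remove smallest leaf 5, emit neighbor 2.
Step 4: leaves = {8,9,12}. Remove smallest leaf 8, emit neighbor 2.
Step 5: leaves = {2,9,12}. Remove smallest leaf 2, emit neighbor 3.
Step 6: leaves = {9,12}. Remove smallest leaf 9, emit neighbor 11.
Step 7: leaves = {11,12}. Remove smallest leaf 11, emit neighbor 3.
Step 8: leaves = {3,12}. Remove smallest leaf 3, emit neighbor 6.
Step 9: leaves = {6,12}. Remove smallest leaf 6, emit neighbor 7.
Step 10: leaves = {7,12}. Remove smallest leaf 7, emit neighbor 10.
Done: 2 vertices remain (10, 12). Sequence = [1 6 2 2 3 11 3 6 7 10]

Answer: 1 6 2 2 3 11 3 6 7 10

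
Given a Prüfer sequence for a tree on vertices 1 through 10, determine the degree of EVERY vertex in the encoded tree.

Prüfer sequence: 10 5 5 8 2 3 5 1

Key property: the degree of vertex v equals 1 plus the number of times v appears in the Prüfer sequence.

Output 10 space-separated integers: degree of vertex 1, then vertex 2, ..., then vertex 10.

p_1 = 10: count[10] becomes 1
p_2 = 5: count[5] becomes 1
p_3 = 5: count[5] becomes 2
p_4 = 8: count[8] becomes 1
p_5 = 2: count[2] becomes 1
p_6 = 3: count[3] becomes 1
p_7 = 5: count[5] becomes 3
p_8 = 1: count[1] becomes 1
Degrees (1 + count): deg[1]=1+1=2, deg[2]=1+1=2, deg[3]=1+1=2, deg[4]=1+0=1, deg[5]=1+3=4, deg[6]=1+0=1, deg[7]=1+0=1, deg[8]=1+1=2, deg[9]=1+0=1, deg[10]=1+1=2

Answer: 2 2 2 1 4 1 1 2 1 2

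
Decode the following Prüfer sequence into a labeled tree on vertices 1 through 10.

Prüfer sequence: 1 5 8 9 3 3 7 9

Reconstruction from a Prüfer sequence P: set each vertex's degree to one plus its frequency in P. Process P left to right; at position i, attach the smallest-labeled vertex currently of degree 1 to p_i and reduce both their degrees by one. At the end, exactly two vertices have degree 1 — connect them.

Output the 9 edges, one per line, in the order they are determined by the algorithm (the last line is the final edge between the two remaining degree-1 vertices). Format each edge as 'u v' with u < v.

Answer: 1 2
1 5
4 8
5 9
3 6
3 8
3 7
7 9
9 10

Derivation:
Initial degrees: {1:2, 2:1, 3:3, 4:1, 5:2, 6:1, 7:2, 8:2, 9:3, 10:1}
Step 1: smallest deg-1 vertex = 2, p_1 = 1. Add edge {1,2}. Now deg[2]=0, deg[1]=1.
Step 2: smallest deg-1 vertex = 1, p_2 = 5. Add edge {1,5}. Now deg[1]=0, deg[5]=1.
Step 3: smallest deg-1 vertex = 4, p_3 = 8. Add edge {4,8}. Now deg[4]=0, deg[8]=1.
Step 4: smallest deg-1 vertex = 5, p_4 = 9. Add edge {5,9}. Now deg[5]=0, deg[9]=2.
Step 5: smallest deg-1 vertex = 6, p_5 = 3. Add edge {3,6}. Now deg[6]=0, deg[3]=2.
Step 6: smallest deg-1 vertex = 8, p_6 = 3. Add edge {3,8}. Now deg[8]=0, deg[3]=1.
Step 7: smallest deg-1 vertex = 3, p_7 = 7. Add edge {3,7}. Now deg[3]=0, deg[7]=1.
Step 8: smallest deg-1 vertex = 7, p_8 = 9. Add edge {7,9}. Now deg[7]=0, deg[9]=1.
Final: two remaining deg-1 vertices are 9, 10. Add edge {9,10}.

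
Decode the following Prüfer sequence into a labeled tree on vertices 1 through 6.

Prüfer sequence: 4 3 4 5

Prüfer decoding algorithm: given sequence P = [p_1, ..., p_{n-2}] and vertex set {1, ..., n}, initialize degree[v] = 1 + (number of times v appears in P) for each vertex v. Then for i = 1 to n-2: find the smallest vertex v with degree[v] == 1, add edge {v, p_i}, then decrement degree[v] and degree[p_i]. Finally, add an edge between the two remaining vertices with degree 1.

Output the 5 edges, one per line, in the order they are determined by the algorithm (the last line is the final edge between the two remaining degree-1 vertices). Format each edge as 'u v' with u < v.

Initial degrees: {1:1, 2:1, 3:2, 4:3, 5:2, 6:1}
Step 1: smallest deg-1 vertex = 1, p_1 = 4. Add edge {1,4}. Now deg[1]=0, deg[4]=2.
Step 2: smallest deg-1 vertex = 2, p_2 = 3. Add edge {2,3}. Now deg[2]=0, deg[3]=1.
Step 3: smallest deg-1 vertex = 3, p_3 = 4. Add edge {3,4}. Now deg[3]=0, deg[4]=1.
Step 4: smallest deg-1 vertex = 4, p_4 = 5. Add edge {4,5}. Now deg[4]=0, deg[5]=1.
Final: two remaining deg-1 vertices are 5, 6. Add edge {5,6}.

Answer: 1 4
2 3
3 4
4 5
5 6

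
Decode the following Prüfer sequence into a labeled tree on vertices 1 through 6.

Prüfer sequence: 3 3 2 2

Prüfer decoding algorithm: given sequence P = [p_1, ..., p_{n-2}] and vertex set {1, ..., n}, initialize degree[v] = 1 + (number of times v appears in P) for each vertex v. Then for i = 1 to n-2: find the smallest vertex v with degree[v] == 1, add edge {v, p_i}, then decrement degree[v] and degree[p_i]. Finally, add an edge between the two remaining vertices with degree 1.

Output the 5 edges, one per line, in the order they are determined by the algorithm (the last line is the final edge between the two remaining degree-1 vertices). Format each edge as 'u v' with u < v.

Initial degrees: {1:1, 2:3, 3:3, 4:1, 5:1, 6:1}
Step 1: smallest deg-1 vertex = 1, p_1 = 3. Add edge {1,3}. Now deg[1]=0, deg[3]=2.
Step 2: smallest deg-1 vertex = 4, p_2 = 3. Add edge {3,4}. Now deg[4]=0, deg[3]=1.
Step 3: smallest deg-1 vertex = 3, p_3 = 2. Add edge {2,3}. Now deg[3]=0, deg[2]=2.
Step 4: smallest deg-1 vertex = 5, p_4 = 2. Add edge {2,5}. Now deg[5]=0, deg[2]=1.
Final: two remaining deg-1 vertices are 2, 6. Add edge {2,6}.

Answer: 1 3
3 4
2 3
2 5
2 6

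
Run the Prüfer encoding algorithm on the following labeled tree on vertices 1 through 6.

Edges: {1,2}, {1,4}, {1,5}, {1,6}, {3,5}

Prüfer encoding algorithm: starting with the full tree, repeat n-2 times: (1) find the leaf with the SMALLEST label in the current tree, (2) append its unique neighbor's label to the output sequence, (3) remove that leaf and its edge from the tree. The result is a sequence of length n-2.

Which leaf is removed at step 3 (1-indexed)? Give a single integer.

Answer: 4

Derivation:
Step 1: current leaves = {2,3,4,6}. Remove leaf 2 (neighbor: 1).
Step 2: current leaves = {3,4,6}. Remove leaf 3 (neighbor: 5).
Step 3: current leaves = {4,5,6}. Remove leaf 4 (neighbor: 1).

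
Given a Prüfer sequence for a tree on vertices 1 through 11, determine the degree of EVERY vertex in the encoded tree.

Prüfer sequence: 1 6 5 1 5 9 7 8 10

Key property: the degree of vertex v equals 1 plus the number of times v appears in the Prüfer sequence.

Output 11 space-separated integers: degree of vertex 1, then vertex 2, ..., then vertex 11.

Answer: 3 1 1 1 3 2 2 2 2 2 1

Derivation:
p_1 = 1: count[1] becomes 1
p_2 = 6: count[6] becomes 1
p_3 = 5: count[5] becomes 1
p_4 = 1: count[1] becomes 2
p_5 = 5: count[5] becomes 2
p_6 = 9: count[9] becomes 1
p_7 = 7: count[7] becomes 1
p_8 = 8: count[8] becomes 1
p_9 = 10: count[10] becomes 1
Degrees (1 + count): deg[1]=1+2=3, deg[2]=1+0=1, deg[3]=1+0=1, deg[4]=1+0=1, deg[5]=1+2=3, deg[6]=1+1=2, deg[7]=1+1=2, deg[8]=1+1=2, deg[9]=1+1=2, deg[10]=1+1=2, deg[11]=1+0=1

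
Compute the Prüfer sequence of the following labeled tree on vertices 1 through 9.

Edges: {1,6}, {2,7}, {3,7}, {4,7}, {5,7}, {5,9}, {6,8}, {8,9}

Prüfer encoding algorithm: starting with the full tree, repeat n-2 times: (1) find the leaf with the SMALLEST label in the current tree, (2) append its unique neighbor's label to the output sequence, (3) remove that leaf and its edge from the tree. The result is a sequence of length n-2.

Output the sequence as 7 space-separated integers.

Answer: 6 7 7 7 8 5 9

Derivation:
Step 1: leaves = {1,2,3,4}. Remove smallest leaf 1, emit neighbor 6.
Step 2: leaves = {2,3,4,6}. Remove smallest leaf 2, emit neighbor 7.
Step 3: leaves = {3,4,6}. Remove smallest leaf 3, emit neighbor 7.
Step 4: leaves = {4,6}. Remove smallest leaf 4, emit neighbor 7.
Step 5: leaves = {6,7}. Remove smallest leaf 6, emit neighbor 8.
Step 6: leaves = {7,8}. Remove smallest leaf 7, emit neighbor 5.
Step 7: leaves = {5,8}. Remove smallest leaf 5, emit neighbor 9.
Done: 2 vertices remain (8, 9). Sequence = [6 7 7 7 8 5 9]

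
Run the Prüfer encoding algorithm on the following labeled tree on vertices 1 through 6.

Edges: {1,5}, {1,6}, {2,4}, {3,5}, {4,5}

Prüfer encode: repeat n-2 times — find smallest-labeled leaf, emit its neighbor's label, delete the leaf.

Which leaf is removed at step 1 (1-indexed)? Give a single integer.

Step 1: current leaves = {2,3,6}. Remove leaf 2 (neighbor: 4).

Answer: 2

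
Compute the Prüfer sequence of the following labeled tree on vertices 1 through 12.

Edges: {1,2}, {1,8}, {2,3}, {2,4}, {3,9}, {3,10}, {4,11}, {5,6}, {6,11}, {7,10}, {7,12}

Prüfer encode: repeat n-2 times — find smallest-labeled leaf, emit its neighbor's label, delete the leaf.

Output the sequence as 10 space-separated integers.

Answer: 6 11 1 2 3 4 2 3 10 7

Derivation:
Step 1: leaves = {5,8,9,12}. Remove smallest leaf 5, emit neighbor 6.
Step 2: leaves = {6,8,9,12}. Remove smallest leaf 6, emit neighbor 11.
Step 3: leaves = {8,9,11,12}. Remove smallest leaf 8, emit neighbor 1.
Step 4: leaves = {1,9,11,12}. Remove smallest leaf 1, emit neighbor 2.
Step 5: leaves = {9,11,12}. Remove smallest leaf 9, emit neighbor 3.
Step 6: leaves = {11,12}. Remove smallest leaf 11, emit neighbor 4.
Step 7: leaves = {4,12}. Remove smallest leaf 4, emit neighbor 2.
Step 8: leaves = {2,12}. Remove smallest leaf 2, emit neighbor 3.
Step 9: leaves = {3,12}. Remove smallest leaf 3, emit neighbor 10.
Step 10: leaves = {10,12}. Remove smallest leaf 10, emit neighbor 7.
Done: 2 vertices remain (7, 12). Sequence = [6 11 1 2 3 4 2 3 10 7]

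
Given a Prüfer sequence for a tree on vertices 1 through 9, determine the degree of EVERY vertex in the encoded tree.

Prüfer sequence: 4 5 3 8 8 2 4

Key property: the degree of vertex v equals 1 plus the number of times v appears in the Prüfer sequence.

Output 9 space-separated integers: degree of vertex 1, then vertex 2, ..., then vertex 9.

Answer: 1 2 2 3 2 1 1 3 1

Derivation:
p_1 = 4: count[4] becomes 1
p_2 = 5: count[5] becomes 1
p_3 = 3: count[3] becomes 1
p_4 = 8: count[8] becomes 1
p_5 = 8: count[8] becomes 2
p_6 = 2: count[2] becomes 1
p_7 = 4: count[4] becomes 2
Degrees (1 + count): deg[1]=1+0=1, deg[2]=1+1=2, deg[3]=1+1=2, deg[4]=1+2=3, deg[5]=1+1=2, deg[6]=1+0=1, deg[7]=1+0=1, deg[8]=1+2=3, deg[9]=1+0=1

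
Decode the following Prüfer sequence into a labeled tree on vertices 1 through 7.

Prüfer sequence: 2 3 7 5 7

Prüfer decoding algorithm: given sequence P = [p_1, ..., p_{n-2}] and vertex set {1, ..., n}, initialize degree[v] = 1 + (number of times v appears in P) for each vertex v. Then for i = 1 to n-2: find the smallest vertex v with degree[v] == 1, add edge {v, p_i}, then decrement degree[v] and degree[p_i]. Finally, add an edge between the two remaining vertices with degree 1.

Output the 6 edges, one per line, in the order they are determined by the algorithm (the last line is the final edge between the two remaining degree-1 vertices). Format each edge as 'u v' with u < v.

Answer: 1 2
2 3
3 7
4 5
5 7
6 7

Derivation:
Initial degrees: {1:1, 2:2, 3:2, 4:1, 5:2, 6:1, 7:3}
Step 1: smallest deg-1 vertex = 1, p_1 = 2. Add edge {1,2}. Now deg[1]=0, deg[2]=1.
Step 2: smallest deg-1 vertex = 2, p_2 = 3. Add edge {2,3}. Now deg[2]=0, deg[3]=1.
Step 3: smallest deg-1 vertex = 3, p_3 = 7. Add edge {3,7}. Now deg[3]=0, deg[7]=2.
Step 4: smallest deg-1 vertex = 4, p_4 = 5. Add edge {4,5}. Now deg[4]=0, deg[5]=1.
Step 5: smallest deg-1 vertex = 5, p_5 = 7. Add edge {5,7}. Now deg[5]=0, deg[7]=1.
Final: two remaining deg-1 vertices are 6, 7. Add edge {6,7}.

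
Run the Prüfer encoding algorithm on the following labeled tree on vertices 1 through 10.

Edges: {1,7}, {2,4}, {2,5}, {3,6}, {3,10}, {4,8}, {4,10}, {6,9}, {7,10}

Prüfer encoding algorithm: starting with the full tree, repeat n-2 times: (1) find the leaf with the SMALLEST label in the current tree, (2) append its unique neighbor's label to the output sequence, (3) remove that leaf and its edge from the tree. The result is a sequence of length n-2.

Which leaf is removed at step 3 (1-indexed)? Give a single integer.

Step 1: current leaves = {1,5,8,9}. Remove leaf 1 (neighbor: 7).
Step 2: current leaves = {5,7,8,9}. Remove leaf 5 (neighbor: 2).
Step 3: current leaves = {2,7,8,9}. Remove leaf 2 (neighbor: 4).

Answer: 2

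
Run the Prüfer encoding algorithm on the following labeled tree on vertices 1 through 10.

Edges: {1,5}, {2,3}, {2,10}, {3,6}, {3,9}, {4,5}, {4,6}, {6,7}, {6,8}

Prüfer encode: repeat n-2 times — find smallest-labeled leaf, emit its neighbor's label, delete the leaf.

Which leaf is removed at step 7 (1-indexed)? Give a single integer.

Answer: 9

Derivation:
Step 1: current leaves = {1,7,8,9,10}. Remove leaf 1 (neighbor: 5).
Step 2: current leaves = {5,7,8,9,10}. Remove leaf 5 (neighbor: 4).
Step 3: current leaves = {4,7,8,9,10}. Remove leaf 4 (neighbor: 6).
Step 4: current leaves = {7,8,9,10}. Remove leaf 7 (neighbor: 6).
Step 5: current leaves = {8,9,10}. Remove leaf 8 (neighbor: 6).
Step 6: current leaves = {6,9,10}. Remove leaf 6 (neighbor: 3).
Step 7: current leaves = {9,10}. Remove leaf 9 (neighbor: 3).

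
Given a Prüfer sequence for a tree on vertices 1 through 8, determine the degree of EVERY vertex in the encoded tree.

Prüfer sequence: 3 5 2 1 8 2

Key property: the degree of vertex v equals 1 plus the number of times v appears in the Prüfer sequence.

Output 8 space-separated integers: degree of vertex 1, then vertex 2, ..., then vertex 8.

Answer: 2 3 2 1 2 1 1 2

Derivation:
p_1 = 3: count[3] becomes 1
p_2 = 5: count[5] becomes 1
p_3 = 2: count[2] becomes 1
p_4 = 1: count[1] becomes 1
p_5 = 8: count[8] becomes 1
p_6 = 2: count[2] becomes 2
Degrees (1 + count): deg[1]=1+1=2, deg[2]=1+2=3, deg[3]=1+1=2, deg[4]=1+0=1, deg[5]=1+1=2, deg[6]=1+0=1, deg[7]=1+0=1, deg[8]=1+1=2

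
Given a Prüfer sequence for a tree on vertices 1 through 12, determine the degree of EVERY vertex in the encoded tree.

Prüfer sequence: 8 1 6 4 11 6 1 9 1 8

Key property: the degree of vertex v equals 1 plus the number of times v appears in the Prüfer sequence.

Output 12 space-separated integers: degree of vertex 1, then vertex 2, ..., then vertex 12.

p_1 = 8: count[8] becomes 1
p_2 = 1: count[1] becomes 1
p_3 = 6: count[6] becomes 1
p_4 = 4: count[4] becomes 1
p_5 = 11: count[11] becomes 1
p_6 = 6: count[6] becomes 2
p_7 = 1: count[1] becomes 2
p_8 = 9: count[9] becomes 1
p_9 = 1: count[1] becomes 3
p_10 = 8: count[8] becomes 2
Degrees (1 + count): deg[1]=1+3=4, deg[2]=1+0=1, deg[3]=1+0=1, deg[4]=1+1=2, deg[5]=1+0=1, deg[6]=1+2=3, deg[7]=1+0=1, deg[8]=1+2=3, deg[9]=1+1=2, deg[10]=1+0=1, deg[11]=1+1=2, deg[12]=1+0=1

Answer: 4 1 1 2 1 3 1 3 2 1 2 1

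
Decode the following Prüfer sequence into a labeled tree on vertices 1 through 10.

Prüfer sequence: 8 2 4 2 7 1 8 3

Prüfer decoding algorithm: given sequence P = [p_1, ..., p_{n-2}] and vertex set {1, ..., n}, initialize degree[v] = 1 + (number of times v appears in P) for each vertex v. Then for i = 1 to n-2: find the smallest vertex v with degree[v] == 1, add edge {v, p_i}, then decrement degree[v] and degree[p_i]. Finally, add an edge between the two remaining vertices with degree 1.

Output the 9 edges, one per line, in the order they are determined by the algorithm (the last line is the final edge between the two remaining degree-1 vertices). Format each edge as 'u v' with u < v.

Answer: 5 8
2 6
4 9
2 4
2 7
1 7
1 8
3 8
3 10

Derivation:
Initial degrees: {1:2, 2:3, 3:2, 4:2, 5:1, 6:1, 7:2, 8:3, 9:1, 10:1}
Step 1: smallest deg-1 vertex = 5, p_1 = 8. Add edge {5,8}. Now deg[5]=0, deg[8]=2.
Step 2: smallest deg-1 vertex = 6, p_2 = 2. Add edge {2,6}. Now deg[6]=0, deg[2]=2.
Step 3: smallest deg-1 vertex = 9, p_3 = 4. Add edge {4,9}. Now deg[9]=0, deg[4]=1.
Step 4: smallest deg-1 vertex = 4, p_4 = 2. Add edge {2,4}. Now deg[4]=0, deg[2]=1.
Step 5: smallest deg-1 vertex = 2, p_5 = 7. Add edge {2,7}. Now deg[2]=0, deg[7]=1.
Step 6: smallest deg-1 vertex = 7, p_6 = 1. Add edge {1,7}. Now deg[7]=0, deg[1]=1.
Step 7: smallest deg-1 vertex = 1, p_7 = 8. Add edge {1,8}. Now deg[1]=0, deg[8]=1.
Step 8: smallest deg-1 vertex = 8, p_8 = 3. Add edge {3,8}. Now deg[8]=0, deg[3]=1.
Final: two remaining deg-1 vertices are 3, 10. Add edge {3,10}.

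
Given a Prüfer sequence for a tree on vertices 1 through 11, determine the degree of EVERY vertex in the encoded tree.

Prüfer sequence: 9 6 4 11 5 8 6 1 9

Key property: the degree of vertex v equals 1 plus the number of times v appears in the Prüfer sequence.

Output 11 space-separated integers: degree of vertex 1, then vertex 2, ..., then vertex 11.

Answer: 2 1 1 2 2 3 1 2 3 1 2

Derivation:
p_1 = 9: count[9] becomes 1
p_2 = 6: count[6] becomes 1
p_3 = 4: count[4] becomes 1
p_4 = 11: count[11] becomes 1
p_5 = 5: count[5] becomes 1
p_6 = 8: count[8] becomes 1
p_7 = 6: count[6] becomes 2
p_8 = 1: count[1] becomes 1
p_9 = 9: count[9] becomes 2
Degrees (1 + count): deg[1]=1+1=2, deg[2]=1+0=1, deg[3]=1+0=1, deg[4]=1+1=2, deg[5]=1+1=2, deg[6]=1+2=3, deg[7]=1+0=1, deg[8]=1+1=2, deg[9]=1+2=3, deg[10]=1+0=1, deg[11]=1+1=2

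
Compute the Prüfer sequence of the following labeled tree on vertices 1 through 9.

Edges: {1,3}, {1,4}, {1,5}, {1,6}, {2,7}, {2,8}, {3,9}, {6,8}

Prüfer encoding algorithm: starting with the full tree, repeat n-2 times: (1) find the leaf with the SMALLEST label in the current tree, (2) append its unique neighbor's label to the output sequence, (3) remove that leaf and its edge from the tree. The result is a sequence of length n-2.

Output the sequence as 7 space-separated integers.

Step 1: leaves = {4,5,7,9}. Remove smallest leaf 4, emit neighbor 1.
Step 2: leaves = {5,7,9}. Remove smallest leaf 5, emit neighbor 1.
Step 3: leaves = {7,9}. Remove smallest leaf 7, emit neighbor 2.
Step 4: leaves = {2,9}. Remove smallest leaf 2, emit neighbor 8.
Step 5: leaves = {8,9}. Remove smallest leaf 8, emit neighbor 6.
Step 6: leaves = {6,9}. Remove smallest leaf 6, emit neighbor 1.
Step 7: leaves = {1,9}. Remove smallest leaf 1, emit neighbor 3.
Done: 2 vertices remain (3, 9). Sequence = [1 1 2 8 6 1 3]

Answer: 1 1 2 8 6 1 3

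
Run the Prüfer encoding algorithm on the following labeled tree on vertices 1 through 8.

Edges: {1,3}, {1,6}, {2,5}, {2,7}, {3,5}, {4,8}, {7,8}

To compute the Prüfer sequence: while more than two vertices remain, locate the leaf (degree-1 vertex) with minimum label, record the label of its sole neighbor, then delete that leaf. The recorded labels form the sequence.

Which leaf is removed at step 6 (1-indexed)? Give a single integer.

Step 1: current leaves = {4,6}. Remove leaf 4 (neighbor: 8).
Step 2: current leaves = {6,8}. Remove leaf 6 (neighbor: 1).
Step 3: current leaves = {1,8}. Remove leaf 1 (neighbor: 3).
Step 4: current leaves = {3,8}. Remove leaf 3 (neighbor: 5).
Step 5: current leaves = {5,8}. Remove leaf 5 (neighbor: 2).
Step 6: current leaves = {2,8}. Remove leaf 2 (neighbor: 7).

Answer: 2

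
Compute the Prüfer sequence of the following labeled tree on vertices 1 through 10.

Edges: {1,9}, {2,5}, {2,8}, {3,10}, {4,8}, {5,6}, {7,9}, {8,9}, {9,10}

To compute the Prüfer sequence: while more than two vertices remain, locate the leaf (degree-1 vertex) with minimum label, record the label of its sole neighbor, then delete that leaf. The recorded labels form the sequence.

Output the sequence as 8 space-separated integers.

Step 1: leaves = {1,3,4,6,7}. Remove smallest leaf 1, emit neighbor 9.
Step 2: leaves = {3,4,6,7}. Remove smallest leaf 3, emit neighbor 10.
Step 3: leaves = {4,6,7,10}. Remove smallest leaf 4, emit neighbor 8.
Step 4: leaves = {6,7,10}. Remove smallest leaf 6, emit neighbor 5.
Step 5: leaves = {5,7,10}. Remove smallest leaf 5, emit neighbor 2.
Step 6: leaves = {2,7,10}. Remove smallest leaf 2, emit neighbor 8.
Step 7: leaves = {7,8,10}. Remove smallest leaf 7, emit neighbor 9.
Step 8: leaves = {8,10}. Remove smallest leaf 8, emit neighbor 9.
Done: 2 vertices remain (9, 10). Sequence = [9 10 8 5 2 8 9 9]

Answer: 9 10 8 5 2 8 9 9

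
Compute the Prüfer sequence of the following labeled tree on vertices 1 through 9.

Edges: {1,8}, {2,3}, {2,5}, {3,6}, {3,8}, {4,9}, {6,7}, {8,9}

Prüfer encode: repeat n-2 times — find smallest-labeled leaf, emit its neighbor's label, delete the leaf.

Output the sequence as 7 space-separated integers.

Answer: 8 9 2 3 6 3 8

Derivation:
Step 1: leaves = {1,4,5,7}. Remove smallest leaf 1, emit neighbor 8.
Step 2: leaves = {4,5,7}. Remove smallest leaf 4, emit neighbor 9.
Step 3: leaves = {5,7,9}. Remove smallest leaf 5, emit neighbor 2.
Step 4: leaves = {2,7,9}. Remove smallest leaf 2, emit neighbor 3.
Step 5: leaves = {7,9}. Remove smallest leaf 7, emit neighbor 6.
Step 6: leaves = {6,9}. Remove smallest leaf 6, emit neighbor 3.
Step 7: leaves = {3,9}. Remove smallest leaf 3, emit neighbor 8.
Done: 2 vertices remain (8, 9). Sequence = [8 9 2 3 6 3 8]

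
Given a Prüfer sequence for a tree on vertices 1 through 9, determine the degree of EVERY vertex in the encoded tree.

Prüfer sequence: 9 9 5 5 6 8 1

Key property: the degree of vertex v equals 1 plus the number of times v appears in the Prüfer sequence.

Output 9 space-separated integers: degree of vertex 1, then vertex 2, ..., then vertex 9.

p_1 = 9: count[9] becomes 1
p_2 = 9: count[9] becomes 2
p_3 = 5: count[5] becomes 1
p_4 = 5: count[5] becomes 2
p_5 = 6: count[6] becomes 1
p_6 = 8: count[8] becomes 1
p_7 = 1: count[1] becomes 1
Degrees (1 + count): deg[1]=1+1=2, deg[2]=1+0=1, deg[3]=1+0=1, deg[4]=1+0=1, deg[5]=1+2=3, deg[6]=1+1=2, deg[7]=1+0=1, deg[8]=1+1=2, deg[9]=1+2=3

Answer: 2 1 1 1 3 2 1 2 3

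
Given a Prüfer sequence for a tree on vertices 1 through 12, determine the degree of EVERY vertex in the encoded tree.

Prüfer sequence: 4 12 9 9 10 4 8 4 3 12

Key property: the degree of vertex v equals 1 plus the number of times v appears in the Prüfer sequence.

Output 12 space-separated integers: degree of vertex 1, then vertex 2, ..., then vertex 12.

Answer: 1 1 2 4 1 1 1 2 3 2 1 3

Derivation:
p_1 = 4: count[4] becomes 1
p_2 = 12: count[12] becomes 1
p_3 = 9: count[9] becomes 1
p_4 = 9: count[9] becomes 2
p_5 = 10: count[10] becomes 1
p_6 = 4: count[4] becomes 2
p_7 = 8: count[8] becomes 1
p_8 = 4: count[4] becomes 3
p_9 = 3: count[3] becomes 1
p_10 = 12: count[12] becomes 2
Degrees (1 + count): deg[1]=1+0=1, deg[2]=1+0=1, deg[3]=1+1=2, deg[4]=1+3=4, deg[5]=1+0=1, deg[6]=1+0=1, deg[7]=1+0=1, deg[8]=1+1=2, deg[9]=1+2=3, deg[10]=1+1=2, deg[11]=1+0=1, deg[12]=1+2=3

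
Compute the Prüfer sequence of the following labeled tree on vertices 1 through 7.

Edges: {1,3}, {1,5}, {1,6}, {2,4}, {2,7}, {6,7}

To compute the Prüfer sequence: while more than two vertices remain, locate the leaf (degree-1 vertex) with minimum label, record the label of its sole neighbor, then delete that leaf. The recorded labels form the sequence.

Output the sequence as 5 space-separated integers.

Answer: 1 2 7 1 6

Derivation:
Step 1: leaves = {3,4,5}. Remove smallest leaf 3, emit neighbor 1.
Step 2: leaves = {4,5}. Remove smallest leaf 4, emit neighbor 2.
Step 3: leaves = {2,5}. Remove smallest leaf 2, emit neighbor 7.
Step 4: leaves = {5,7}. Remove smallest leaf 5, emit neighbor 1.
Step 5: leaves = {1,7}. Remove smallest leaf 1, emit neighbor 6.
Done: 2 vertices remain (6, 7). Sequence = [1 2 7 1 6]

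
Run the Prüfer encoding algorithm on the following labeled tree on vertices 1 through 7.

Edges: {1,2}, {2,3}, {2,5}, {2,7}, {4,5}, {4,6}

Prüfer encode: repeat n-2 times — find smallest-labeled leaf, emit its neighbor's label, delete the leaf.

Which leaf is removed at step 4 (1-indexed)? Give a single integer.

Answer: 4

Derivation:
Step 1: current leaves = {1,3,6,7}. Remove leaf 1 (neighbor: 2).
Step 2: current leaves = {3,6,7}. Remove leaf 3 (neighbor: 2).
Step 3: current leaves = {6,7}. Remove leaf 6 (neighbor: 4).
Step 4: current leaves = {4,7}. Remove leaf 4 (neighbor: 5).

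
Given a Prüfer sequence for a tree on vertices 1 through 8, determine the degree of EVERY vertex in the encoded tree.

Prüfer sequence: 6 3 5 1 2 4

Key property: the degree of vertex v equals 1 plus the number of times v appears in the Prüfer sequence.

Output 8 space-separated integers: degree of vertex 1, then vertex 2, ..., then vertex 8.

Answer: 2 2 2 2 2 2 1 1

Derivation:
p_1 = 6: count[6] becomes 1
p_2 = 3: count[3] becomes 1
p_3 = 5: count[5] becomes 1
p_4 = 1: count[1] becomes 1
p_5 = 2: count[2] becomes 1
p_6 = 4: count[4] becomes 1
Degrees (1 + count): deg[1]=1+1=2, deg[2]=1+1=2, deg[3]=1+1=2, deg[4]=1+1=2, deg[5]=1+1=2, deg[6]=1+1=2, deg[7]=1+0=1, deg[8]=1+0=1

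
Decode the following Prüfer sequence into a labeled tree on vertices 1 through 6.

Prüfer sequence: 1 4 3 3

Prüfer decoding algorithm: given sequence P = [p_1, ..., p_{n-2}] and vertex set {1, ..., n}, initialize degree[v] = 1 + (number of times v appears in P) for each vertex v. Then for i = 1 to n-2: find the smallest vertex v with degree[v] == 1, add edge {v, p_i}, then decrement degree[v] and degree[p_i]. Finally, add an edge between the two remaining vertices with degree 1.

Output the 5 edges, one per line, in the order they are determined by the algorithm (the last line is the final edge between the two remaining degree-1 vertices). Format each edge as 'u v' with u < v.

Answer: 1 2
1 4
3 4
3 5
3 6

Derivation:
Initial degrees: {1:2, 2:1, 3:3, 4:2, 5:1, 6:1}
Step 1: smallest deg-1 vertex = 2, p_1 = 1. Add edge {1,2}. Now deg[2]=0, deg[1]=1.
Step 2: smallest deg-1 vertex = 1, p_2 = 4. Add edge {1,4}. Now deg[1]=0, deg[4]=1.
Step 3: smallest deg-1 vertex = 4, p_3 = 3. Add edge {3,4}. Now deg[4]=0, deg[3]=2.
Step 4: smallest deg-1 vertex = 5, p_4 = 3. Add edge {3,5}. Now deg[5]=0, deg[3]=1.
Final: two remaining deg-1 vertices are 3, 6. Add edge {3,6}.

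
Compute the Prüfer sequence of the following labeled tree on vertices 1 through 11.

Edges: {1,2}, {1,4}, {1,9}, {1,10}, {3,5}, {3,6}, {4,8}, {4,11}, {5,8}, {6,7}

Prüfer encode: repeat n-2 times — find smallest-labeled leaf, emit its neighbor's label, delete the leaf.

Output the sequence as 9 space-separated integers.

Step 1: leaves = {2,7,9,10,11}. Remove smallest leaf 2, emit neighbor 1.
Step 2: leaves = {7,9,10,11}. Remove smallest leaf 7, emit neighbor 6.
Step 3: leaves = {6,9,10,11}. Remove smallest leaf 6, emit neighbor 3.
Step 4: leaves = {3,9,10,11}. Remove smallest leaf 3, emit neighbor 5.
Step 5: leaves = {5,9,10,11}. Remove smallest leaf 5, emit neighbor 8.
Step 6: leaves = {8,9,10,11}. Remove smallest leaf 8, emit neighbor 4.
Step 7: leaves = {9,10,11}. Remove smallest leaf 9, emit neighbor 1.
Step 8: leaves = {10,11}. Remove smallest leaf 10, emit neighbor 1.
Step 9: leaves = {1,11}. Remove smallest leaf 1, emit neighbor 4.
Done: 2 vertices remain (4, 11). Sequence = [1 6 3 5 8 4 1 1 4]

Answer: 1 6 3 5 8 4 1 1 4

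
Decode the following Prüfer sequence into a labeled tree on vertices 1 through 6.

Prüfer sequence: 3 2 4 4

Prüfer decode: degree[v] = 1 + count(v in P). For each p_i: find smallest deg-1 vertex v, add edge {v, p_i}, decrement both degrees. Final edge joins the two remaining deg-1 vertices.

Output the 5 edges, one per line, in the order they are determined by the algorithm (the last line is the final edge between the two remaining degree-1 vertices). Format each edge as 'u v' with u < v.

Initial degrees: {1:1, 2:2, 3:2, 4:3, 5:1, 6:1}
Step 1: smallest deg-1 vertex = 1, p_1 = 3. Add edge {1,3}. Now deg[1]=0, deg[3]=1.
Step 2: smallest deg-1 vertex = 3, p_2 = 2. Add edge {2,3}. Now deg[3]=0, deg[2]=1.
Step 3: smallest deg-1 vertex = 2, p_3 = 4. Add edge {2,4}. Now deg[2]=0, deg[4]=2.
Step 4: smallest deg-1 vertex = 5, p_4 = 4. Add edge {4,5}. Now deg[5]=0, deg[4]=1.
Final: two remaining deg-1 vertices are 4, 6. Add edge {4,6}.

Answer: 1 3
2 3
2 4
4 5
4 6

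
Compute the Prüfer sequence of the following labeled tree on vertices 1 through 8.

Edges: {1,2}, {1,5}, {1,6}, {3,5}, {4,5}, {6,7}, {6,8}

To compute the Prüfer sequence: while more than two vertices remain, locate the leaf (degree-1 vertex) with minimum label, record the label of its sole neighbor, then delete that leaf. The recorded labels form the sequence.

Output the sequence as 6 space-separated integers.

Answer: 1 5 5 1 6 6

Derivation:
Step 1: leaves = {2,3,4,7,8}. Remove smallest leaf 2, emit neighbor 1.
Step 2: leaves = {3,4,7,8}. Remove smallest leaf 3, emit neighbor 5.
Step 3: leaves = {4,7,8}. Remove smallest leaf 4, emit neighbor 5.
Step 4: leaves = {5,7,8}. Remove smallest leaf 5, emit neighbor 1.
Step 5: leaves = {1,7,8}. Remove smallest leaf 1, emit neighbor 6.
Step 6: leaves = {7,8}. Remove smallest leaf 7, emit neighbor 6.
Done: 2 vertices remain (6, 8). Sequence = [1 5 5 1 6 6]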